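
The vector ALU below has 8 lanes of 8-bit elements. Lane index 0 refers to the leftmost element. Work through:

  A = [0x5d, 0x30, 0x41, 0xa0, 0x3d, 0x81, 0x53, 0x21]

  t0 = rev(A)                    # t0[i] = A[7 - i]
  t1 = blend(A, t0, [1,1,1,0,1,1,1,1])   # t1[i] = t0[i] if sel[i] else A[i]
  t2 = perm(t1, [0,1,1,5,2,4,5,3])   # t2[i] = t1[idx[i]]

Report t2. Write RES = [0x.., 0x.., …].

t0 = [0x21, 0x53, 0x81, 0x3d, 0xa0, 0x41, 0x30, 0x5d]
t1 = [0x21, 0x53, 0x81, 0xa0, 0xa0, 0x41, 0x30, 0x5d]
t2 = [0x21, 0x53, 0x53, 0x41, 0x81, 0xa0, 0x41, 0xa0]

RES = [ 0x21  0x53  0x53  0x41  0x81  0xa0  0x41  0xa0 ]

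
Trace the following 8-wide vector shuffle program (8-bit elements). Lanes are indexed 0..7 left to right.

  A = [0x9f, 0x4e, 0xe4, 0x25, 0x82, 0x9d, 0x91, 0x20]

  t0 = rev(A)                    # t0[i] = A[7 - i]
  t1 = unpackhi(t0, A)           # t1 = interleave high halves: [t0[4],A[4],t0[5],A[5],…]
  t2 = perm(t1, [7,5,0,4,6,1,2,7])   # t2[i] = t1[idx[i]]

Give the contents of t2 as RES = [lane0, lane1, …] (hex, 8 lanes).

→ t0 |20|91|9d|82|25|e4|4e|9f|
→ t1 |25|82|e4|9d|4e|91|9f|20|
→ t2 |20|91|25|4e|9f|82|e4|20|

RES = [ 0x20  0x91  0x25  0x4e  0x9f  0x82  0xe4  0x20 ]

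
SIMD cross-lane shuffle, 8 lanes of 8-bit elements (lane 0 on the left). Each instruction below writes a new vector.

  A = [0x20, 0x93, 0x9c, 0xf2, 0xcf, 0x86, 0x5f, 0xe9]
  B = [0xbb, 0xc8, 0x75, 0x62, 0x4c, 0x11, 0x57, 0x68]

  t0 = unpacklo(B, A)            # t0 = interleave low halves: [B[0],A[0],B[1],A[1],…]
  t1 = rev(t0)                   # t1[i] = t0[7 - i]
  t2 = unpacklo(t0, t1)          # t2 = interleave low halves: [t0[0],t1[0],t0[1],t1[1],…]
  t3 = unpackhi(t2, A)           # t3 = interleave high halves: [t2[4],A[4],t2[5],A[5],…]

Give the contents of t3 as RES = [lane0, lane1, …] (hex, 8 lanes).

→ t0 |bb|20|c8|93|75|9c|62|f2|
→ t1 |f2|62|9c|75|93|c8|20|bb|
→ t2 |bb|f2|20|62|c8|9c|93|75|
→ t3 |c8|cf|9c|86|93|5f|75|e9|

RES = [0xc8, 0xcf, 0x9c, 0x86, 0x93, 0x5f, 0x75, 0xe9]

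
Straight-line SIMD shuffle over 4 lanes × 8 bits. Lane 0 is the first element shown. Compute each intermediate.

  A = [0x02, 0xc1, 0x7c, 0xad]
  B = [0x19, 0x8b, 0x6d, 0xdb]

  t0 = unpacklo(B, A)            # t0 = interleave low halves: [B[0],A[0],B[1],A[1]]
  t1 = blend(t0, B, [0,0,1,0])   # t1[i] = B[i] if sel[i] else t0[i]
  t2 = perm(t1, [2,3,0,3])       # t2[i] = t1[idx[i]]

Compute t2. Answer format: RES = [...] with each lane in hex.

RES = [0x6d, 0xc1, 0x19, 0xc1]

  t0: 19 02 8b c1
  t1: 19 02 6d c1
  t2: 6d c1 19 c1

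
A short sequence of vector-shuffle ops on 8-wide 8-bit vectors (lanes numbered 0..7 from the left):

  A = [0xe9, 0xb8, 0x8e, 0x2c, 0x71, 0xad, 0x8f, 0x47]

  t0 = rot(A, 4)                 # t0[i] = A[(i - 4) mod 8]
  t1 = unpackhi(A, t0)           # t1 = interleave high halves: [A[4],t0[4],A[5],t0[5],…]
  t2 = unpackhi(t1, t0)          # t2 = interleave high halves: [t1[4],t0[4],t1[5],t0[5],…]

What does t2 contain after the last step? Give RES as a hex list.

→ t0 |71|ad|8f|47|e9|b8|8e|2c|
→ t1 |71|e9|ad|b8|8f|8e|47|2c|
→ t2 |8f|e9|8e|b8|47|8e|2c|2c|

RES = [ 0x8f  0xe9  0x8e  0xb8  0x47  0x8e  0x2c  0x2c ]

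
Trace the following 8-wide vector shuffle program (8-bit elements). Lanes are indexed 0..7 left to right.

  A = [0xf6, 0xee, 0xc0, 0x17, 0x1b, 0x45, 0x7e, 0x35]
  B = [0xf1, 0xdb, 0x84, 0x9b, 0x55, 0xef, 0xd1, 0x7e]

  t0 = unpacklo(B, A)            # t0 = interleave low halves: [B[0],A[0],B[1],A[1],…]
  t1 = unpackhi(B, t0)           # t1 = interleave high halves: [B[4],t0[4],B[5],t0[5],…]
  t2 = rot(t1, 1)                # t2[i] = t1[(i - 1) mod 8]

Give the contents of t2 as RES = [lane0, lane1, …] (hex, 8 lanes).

→ t0 |f1|f6|db|ee|84|c0|9b|17|
→ t1 |55|84|ef|c0|d1|9b|7e|17|
→ t2 |17|55|84|ef|c0|d1|9b|7e|

RES = [0x17, 0x55, 0x84, 0xef, 0xc0, 0xd1, 0x9b, 0x7e]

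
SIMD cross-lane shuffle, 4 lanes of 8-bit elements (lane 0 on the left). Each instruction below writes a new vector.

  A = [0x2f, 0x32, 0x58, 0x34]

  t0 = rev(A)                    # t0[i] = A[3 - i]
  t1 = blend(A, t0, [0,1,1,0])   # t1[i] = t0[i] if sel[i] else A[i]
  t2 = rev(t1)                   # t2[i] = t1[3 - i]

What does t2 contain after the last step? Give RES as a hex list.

→ t0 |34|58|32|2f|
→ t1 |2f|58|32|34|
→ t2 |34|32|58|2f|

RES = [ 0x34  0x32  0x58  0x2f ]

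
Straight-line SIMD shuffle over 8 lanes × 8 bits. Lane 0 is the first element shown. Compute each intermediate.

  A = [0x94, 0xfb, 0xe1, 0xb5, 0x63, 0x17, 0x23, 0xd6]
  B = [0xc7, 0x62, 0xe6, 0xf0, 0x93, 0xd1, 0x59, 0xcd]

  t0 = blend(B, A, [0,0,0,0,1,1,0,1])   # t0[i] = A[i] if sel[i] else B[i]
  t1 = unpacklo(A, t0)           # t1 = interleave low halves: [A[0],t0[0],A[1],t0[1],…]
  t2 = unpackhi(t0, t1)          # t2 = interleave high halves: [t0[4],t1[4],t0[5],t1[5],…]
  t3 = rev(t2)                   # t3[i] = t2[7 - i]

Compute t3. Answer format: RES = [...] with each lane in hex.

RES = [0xf0, 0xd6, 0xb5, 0x59, 0xe6, 0x17, 0xe1, 0x63]

t0 = [0xc7, 0x62, 0xe6, 0xf0, 0x63, 0x17, 0x59, 0xd6]
t1 = [0x94, 0xc7, 0xfb, 0x62, 0xe1, 0xe6, 0xb5, 0xf0]
t2 = [0x63, 0xe1, 0x17, 0xe6, 0x59, 0xb5, 0xd6, 0xf0]
t3 = [0xf0, 0xd6, 0xb5, 0x59, 0xe6, 0x17, 0xe1, 0x63]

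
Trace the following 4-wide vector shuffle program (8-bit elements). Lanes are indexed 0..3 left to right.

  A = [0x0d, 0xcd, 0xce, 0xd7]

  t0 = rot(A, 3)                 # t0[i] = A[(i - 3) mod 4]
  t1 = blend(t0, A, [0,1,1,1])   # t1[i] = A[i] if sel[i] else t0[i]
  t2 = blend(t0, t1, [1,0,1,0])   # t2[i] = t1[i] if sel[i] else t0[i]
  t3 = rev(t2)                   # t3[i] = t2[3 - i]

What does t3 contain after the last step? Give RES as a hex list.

→ t0 |cd|ce|d7|0d|
→ t1 |cd|cd|ce|d7|
→ t2 |cd|ce|ce|0d|
→ t3 |0d|ce|ce|cd|

RES = [0x0d, 0xce, 0xce, 0xcd]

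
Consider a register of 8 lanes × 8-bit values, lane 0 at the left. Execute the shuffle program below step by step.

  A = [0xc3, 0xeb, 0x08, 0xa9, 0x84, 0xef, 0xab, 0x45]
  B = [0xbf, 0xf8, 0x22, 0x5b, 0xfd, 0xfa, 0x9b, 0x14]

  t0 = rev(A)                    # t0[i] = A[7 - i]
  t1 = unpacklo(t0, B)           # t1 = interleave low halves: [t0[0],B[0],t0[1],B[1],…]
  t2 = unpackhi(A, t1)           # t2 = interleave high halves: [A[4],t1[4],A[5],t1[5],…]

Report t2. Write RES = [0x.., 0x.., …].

RES = [0x84, 0xef, 0xef, 0x22, 0xab, 0x84, 0x45, 0x5b]

  t0: 45 ab ef 84 a9 08 eb c3
  t1: 45 bf ab f8 ef 22 84 5b
  t2: 84 ef ef 22 ab 84 45 5b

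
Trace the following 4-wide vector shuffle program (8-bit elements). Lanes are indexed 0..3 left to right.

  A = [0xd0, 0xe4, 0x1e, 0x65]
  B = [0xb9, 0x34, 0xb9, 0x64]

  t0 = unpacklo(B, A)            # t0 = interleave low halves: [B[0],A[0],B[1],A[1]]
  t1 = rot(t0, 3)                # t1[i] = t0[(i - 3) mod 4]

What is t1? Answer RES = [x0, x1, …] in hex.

  t0: b9 d0 34 e4
  t1: d0 34 e4 b9

RES = [ 0xd0  0x34  0xe4  0xb9 ]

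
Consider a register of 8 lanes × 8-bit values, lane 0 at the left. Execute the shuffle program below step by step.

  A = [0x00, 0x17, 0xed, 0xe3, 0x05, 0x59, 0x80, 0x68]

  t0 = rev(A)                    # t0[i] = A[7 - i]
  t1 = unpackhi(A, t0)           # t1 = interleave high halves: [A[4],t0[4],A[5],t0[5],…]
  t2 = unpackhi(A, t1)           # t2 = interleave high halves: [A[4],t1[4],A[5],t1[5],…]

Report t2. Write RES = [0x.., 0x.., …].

RES = [0x05, 0x80, 0x59, 0x17, 0x80, 0x68, 0x68, 0x00]

→ t0 |68|80|59|05|e3|ed|17|00|
→ t1 |05|e3|59|ed|80|17|68|00|
→ t2 |05|80|59|17|80|68|68|00|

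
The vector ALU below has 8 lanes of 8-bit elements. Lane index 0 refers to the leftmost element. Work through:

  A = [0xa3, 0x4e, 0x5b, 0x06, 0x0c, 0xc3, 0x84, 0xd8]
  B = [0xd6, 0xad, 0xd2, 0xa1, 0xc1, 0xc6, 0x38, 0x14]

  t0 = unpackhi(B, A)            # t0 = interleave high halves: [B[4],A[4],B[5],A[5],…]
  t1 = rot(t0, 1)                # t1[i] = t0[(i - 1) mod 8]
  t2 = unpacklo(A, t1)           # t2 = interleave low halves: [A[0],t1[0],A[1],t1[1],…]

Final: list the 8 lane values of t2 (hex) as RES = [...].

RES = [ 0xa3  0xd8  0x4e  0xc1  0x5b  0x0c  0x06  0xc6 ]

t0 = [0xc1, 0x0c, 0xc6, 0xc3, 0x38, 0x84, 0x14, 0xd8]
t1 = [0xd8, 0xc1, 0x0c, 0xc6, 0xc3, 0x38, 0x84, 0x14]
t2 = [0xa3, 0xd8, 0x4e, 0xc1, 0x5b, 0x0c, 0x06, 0xc6]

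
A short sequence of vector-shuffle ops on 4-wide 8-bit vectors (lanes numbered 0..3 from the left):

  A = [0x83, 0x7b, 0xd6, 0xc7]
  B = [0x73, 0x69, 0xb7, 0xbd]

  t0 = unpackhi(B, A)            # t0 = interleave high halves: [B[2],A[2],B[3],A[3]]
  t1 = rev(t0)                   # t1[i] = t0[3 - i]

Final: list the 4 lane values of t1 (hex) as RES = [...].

t0 = [0xb7, 0xd6, 0xbd, 0xc7]
t1 = [0xc7, 0xbd, 0xd6, 0xb7]

RES = [ 0xc7  0xbd  0xd6  0xb7 ]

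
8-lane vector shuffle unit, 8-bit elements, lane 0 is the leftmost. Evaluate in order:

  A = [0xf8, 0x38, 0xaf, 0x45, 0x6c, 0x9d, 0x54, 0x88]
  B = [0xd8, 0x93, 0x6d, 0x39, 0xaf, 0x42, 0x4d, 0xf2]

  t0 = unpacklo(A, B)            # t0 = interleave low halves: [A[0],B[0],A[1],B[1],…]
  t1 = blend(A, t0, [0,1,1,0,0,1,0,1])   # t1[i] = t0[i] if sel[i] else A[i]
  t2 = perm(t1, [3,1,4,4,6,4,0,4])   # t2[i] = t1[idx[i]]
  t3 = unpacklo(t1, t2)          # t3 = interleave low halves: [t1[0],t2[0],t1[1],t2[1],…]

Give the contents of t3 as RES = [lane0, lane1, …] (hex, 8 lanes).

→ t0 |f8|d8|38|93|af|6d|45|39|
→ t1 |f8|d8|38|45|6c|6d|54|39|
→ t2 |45|d8|6c|6c|54|6c|f8|6c|
→ t3 |f8|45|d8|d8|38|6c|45|6c|

RES = [ 0xf8  0x45  0xd8  0xd8  0x38  0x6c  0x45  0x6c ]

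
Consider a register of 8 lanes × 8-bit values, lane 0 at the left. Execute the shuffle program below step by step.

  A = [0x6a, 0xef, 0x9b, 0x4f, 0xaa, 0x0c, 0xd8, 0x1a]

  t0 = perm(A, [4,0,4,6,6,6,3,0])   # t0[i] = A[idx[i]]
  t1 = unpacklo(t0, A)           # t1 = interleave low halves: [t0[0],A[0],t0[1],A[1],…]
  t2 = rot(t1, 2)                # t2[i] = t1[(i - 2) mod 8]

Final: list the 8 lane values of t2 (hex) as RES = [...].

  t0: aa 6a aa d8 d8 d8 4f 6a
  t1: aa 6a 6a ef aa 9b d8 4f
  t2: d8 4f aa 6a 6a ef aa 9b

RES = [ 0xd8  0x4f  0xaa  0x6a  0x6a  0xef  0xaa  0x9b ]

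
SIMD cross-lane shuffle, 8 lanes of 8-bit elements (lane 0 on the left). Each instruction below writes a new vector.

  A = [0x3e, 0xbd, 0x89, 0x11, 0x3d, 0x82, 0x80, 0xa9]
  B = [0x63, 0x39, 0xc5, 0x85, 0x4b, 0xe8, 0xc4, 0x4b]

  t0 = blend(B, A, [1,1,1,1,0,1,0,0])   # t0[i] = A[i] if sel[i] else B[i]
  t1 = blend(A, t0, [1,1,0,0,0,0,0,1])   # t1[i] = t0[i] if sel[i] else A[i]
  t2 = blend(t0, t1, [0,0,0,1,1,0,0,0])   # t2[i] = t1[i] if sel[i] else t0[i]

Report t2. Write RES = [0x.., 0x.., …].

→ t0 |3e|bd|89|11|4b|82|c4|4b|
→ t1 |3e|bd|89|11|3d|82|80|4b|
→ t2 |3e|bd|89|11|3d|82|c4|4b|

RES = [ 0x3e  0xbd  0x89  0x11  0x3d  0x82  0xc4  0x4b ]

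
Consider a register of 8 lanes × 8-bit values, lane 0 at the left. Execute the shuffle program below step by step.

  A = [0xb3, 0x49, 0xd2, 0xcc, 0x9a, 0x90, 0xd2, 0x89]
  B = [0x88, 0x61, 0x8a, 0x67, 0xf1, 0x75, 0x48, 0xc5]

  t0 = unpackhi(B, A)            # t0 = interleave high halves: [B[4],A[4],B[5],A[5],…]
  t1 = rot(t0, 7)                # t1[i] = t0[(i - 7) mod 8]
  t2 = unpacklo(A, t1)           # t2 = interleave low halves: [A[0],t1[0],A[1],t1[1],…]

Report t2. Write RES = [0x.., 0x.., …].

RES = [0xb3, 0x9a, 0x49, 0x75, 0xd2, 0x90, 0xcc, 0x48]

t0 = [0xf1, 0x9a, 0x75, 0x90, 0x48, 0xd2, 0xc5, 0x89]
t1 = [0x9a, 0x75, 0x90, 0x48, 0xd2, 0xc5, 0x89, 0xf1]
t2 = [0xb3, 0x9a, 0x49, 0x75, 0xd2, 0x90, 0xcc, 0x48]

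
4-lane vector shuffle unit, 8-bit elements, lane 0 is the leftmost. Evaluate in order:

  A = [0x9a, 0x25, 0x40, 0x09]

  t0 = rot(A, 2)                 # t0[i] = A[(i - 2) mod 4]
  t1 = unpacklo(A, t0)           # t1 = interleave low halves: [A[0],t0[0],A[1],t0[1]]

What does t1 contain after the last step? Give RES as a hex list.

RES = [ 0x9a  0x40  0x25  0x09 ]

  t0: 40 09 9a 25
  t1: 9a 40 25 09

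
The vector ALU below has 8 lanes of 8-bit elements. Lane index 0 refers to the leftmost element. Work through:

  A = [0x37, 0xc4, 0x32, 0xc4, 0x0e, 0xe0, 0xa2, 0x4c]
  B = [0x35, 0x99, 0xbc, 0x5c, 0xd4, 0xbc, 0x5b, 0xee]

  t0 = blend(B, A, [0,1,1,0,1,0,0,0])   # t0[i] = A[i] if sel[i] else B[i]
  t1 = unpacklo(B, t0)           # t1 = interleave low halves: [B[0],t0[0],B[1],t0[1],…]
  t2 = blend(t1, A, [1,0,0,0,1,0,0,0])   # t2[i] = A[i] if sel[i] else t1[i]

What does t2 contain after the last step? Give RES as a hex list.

t0 = [0x35, 0xc4, 0x32, 0x5c, 0x0e, 0xbc, 0x5b, 0xee]
t1 = [0x35, 0x35, 0x99, 0xc4, 0xbc, 0x32, 0x5c, 0x5c]
t2 = [0x37, 0x35, 0x99, 0xc4, 0x0e, 0x32, 0x5c, 0x5c]

RES = [ 0x37  0x35  0x99  0xc4  0x0e  0x32  0x5c  0x5c ]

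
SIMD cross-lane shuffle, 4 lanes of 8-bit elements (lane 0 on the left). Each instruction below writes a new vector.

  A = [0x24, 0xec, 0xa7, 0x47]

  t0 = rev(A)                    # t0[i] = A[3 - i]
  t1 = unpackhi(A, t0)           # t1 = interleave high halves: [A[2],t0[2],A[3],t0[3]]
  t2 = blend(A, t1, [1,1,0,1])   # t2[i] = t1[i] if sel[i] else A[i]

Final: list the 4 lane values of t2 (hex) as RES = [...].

RES = [ 0xa7  0xec  0xa7  0x24 ]

→ t0 |47|a7|ec|24|
→ t1 |a7|ec|47|24|
→ t2 |a7|ec|a7|24|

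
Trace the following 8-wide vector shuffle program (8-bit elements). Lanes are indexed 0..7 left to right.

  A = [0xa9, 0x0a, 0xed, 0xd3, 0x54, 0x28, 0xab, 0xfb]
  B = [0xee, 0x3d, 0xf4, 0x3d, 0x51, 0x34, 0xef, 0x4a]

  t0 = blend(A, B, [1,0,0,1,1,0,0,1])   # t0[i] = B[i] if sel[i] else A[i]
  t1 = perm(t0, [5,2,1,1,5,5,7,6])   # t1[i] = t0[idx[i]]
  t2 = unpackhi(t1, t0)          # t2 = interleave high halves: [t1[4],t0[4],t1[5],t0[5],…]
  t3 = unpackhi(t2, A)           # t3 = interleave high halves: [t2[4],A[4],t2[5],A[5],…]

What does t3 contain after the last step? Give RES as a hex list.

RES = [ 0x4a  0x54  0xab  0x28  0xab  0xab  0x4a  0xfb ]

→ t0 |ee|0a|ed|3d|51|28|ab|4a|
→ t1 |28|ed|0a|0a|28|28|4a|ab|
→ t2 |28|51|28|28|4a|ab|ab|4a|
→ t3 |4a|54|ab|28|ab|ab|4a|fb|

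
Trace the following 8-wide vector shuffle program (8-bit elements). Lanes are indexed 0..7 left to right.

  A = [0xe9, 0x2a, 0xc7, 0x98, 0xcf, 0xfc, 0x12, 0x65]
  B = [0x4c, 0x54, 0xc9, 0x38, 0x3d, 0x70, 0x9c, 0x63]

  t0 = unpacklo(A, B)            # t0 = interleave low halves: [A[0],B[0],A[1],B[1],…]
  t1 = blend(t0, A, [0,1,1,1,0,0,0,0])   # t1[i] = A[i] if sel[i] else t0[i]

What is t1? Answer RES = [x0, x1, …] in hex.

  t0: e9 4c 2a 54 c7 c9 98 38
  t1: e9 2a c7 98 c7 c9 98 38

RES = [ 0xe9  0x2a  0xc7  0x98  0xc7  0xc9  0x98  0x38 ]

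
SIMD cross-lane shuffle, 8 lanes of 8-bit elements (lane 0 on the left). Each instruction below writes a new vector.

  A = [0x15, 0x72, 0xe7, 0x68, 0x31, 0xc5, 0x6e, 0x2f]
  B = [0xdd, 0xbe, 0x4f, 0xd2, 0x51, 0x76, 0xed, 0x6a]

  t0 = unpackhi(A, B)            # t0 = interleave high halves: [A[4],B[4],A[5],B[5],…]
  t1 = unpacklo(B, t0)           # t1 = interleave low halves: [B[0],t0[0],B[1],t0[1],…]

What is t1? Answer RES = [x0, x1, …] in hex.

  t0: 31 51 c5 76 6e ed 2f 6a
  t1: dd 31 be 51 4f c5 d2 76

RES = [ 0xdd  0x31  0xbe  0x51  0x4f  0xc5  0xd2  0x76 ]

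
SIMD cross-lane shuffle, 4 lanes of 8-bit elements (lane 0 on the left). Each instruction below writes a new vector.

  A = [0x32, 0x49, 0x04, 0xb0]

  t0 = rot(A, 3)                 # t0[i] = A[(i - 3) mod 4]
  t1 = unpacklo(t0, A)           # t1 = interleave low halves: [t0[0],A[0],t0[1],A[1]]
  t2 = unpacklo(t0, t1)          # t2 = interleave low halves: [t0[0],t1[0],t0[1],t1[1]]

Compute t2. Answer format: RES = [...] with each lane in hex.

RES = [ 0x49  0x49  0x04  0x32 ]

  t0: 49 04 b0 32
  t1: 49 32 04 49
  t2: 49 49 04 32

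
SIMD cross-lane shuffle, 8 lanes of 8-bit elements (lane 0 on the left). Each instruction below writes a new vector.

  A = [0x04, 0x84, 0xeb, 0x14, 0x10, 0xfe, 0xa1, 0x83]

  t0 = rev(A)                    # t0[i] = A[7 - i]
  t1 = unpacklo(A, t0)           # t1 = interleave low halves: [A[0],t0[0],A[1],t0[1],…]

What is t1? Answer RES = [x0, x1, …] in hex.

  t0: 83 a1 fe 10 14 eb 84 04
  t1: 04 83 84 a1 eb fe 14 10

RES = [0x04, 0x83, 0x84, 0xa1, 0xeb, 0xfe, 0x14, 0x10]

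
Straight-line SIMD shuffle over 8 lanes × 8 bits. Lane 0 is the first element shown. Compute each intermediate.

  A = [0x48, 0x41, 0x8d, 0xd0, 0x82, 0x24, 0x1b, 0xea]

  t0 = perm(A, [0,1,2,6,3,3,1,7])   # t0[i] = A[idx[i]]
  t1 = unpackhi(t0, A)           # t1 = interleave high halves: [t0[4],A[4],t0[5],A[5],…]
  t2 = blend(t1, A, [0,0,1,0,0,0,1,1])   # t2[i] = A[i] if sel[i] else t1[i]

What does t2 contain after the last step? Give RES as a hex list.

RES = [ 0xd0  0x82  0x8d  0x24  0x41  0x1b  0x1b  0xea ]

→ t0 |48|41|8d|1b|d0|d0|41|ea|
→ t1 |d0|82|d0|24|41|1b|ea|ea|
→ t2 |d0|82|8d|24|41|1b|1b|ea|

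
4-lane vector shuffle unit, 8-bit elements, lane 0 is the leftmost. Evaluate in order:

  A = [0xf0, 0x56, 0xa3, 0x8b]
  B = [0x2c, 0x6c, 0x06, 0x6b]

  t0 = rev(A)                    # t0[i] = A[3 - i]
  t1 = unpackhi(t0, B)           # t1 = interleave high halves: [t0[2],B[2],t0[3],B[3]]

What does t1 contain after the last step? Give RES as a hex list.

  t0: 8b a3 56 f0
  t1: 56 06 f0 6b

RES = [ 0x56  0x06  0xf0  0x6b ]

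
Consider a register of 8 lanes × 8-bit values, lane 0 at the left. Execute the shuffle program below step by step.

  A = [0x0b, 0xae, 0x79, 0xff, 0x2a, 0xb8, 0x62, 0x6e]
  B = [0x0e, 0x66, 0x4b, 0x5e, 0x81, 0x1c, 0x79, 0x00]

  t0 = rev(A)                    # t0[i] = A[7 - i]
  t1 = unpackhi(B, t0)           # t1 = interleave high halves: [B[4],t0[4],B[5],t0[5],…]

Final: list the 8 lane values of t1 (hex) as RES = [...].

→ t0 |6e|62|b8|2a|ff|79|ae|0b|
→ t1 |81|ff|1c|79|79|ae|00|0b|

RES = [ 0x81  0xff  0x1c  0x79  0x79  0xae  0x00  0x0b ]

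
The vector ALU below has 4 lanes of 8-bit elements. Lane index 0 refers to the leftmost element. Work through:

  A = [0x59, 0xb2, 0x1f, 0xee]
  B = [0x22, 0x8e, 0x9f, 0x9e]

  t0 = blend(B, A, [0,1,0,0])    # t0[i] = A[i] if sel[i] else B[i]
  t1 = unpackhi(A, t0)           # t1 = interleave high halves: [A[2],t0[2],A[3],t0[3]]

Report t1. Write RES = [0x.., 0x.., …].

  t0: 22 b2 9f 9e
  t1: 1f 9f ee 9e

RES = [ 0x1f  0x9f  0xee  0x9e ]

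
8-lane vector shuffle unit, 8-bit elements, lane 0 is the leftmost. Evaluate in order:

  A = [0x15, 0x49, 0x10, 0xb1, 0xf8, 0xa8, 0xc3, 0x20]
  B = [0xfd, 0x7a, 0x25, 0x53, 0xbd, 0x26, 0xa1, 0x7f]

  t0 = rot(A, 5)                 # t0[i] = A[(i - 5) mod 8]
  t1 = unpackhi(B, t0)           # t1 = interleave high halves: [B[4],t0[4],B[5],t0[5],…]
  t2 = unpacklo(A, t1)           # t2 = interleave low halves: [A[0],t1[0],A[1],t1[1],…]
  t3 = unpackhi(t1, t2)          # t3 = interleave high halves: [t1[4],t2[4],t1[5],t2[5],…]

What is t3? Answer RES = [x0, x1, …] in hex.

  t0: b1 f8 a8 c3 20 15 49 10
  t1: bd 20 26 15 a1 49 7f 10
  t2: 15 bd 49 20 10 26 b1 15
  t3: a1 10 49 26 7f b1 10 15

RES = [ 0xa1  0x10  0x49  0x26  0x7f  0xb1  0x10  0x15 ]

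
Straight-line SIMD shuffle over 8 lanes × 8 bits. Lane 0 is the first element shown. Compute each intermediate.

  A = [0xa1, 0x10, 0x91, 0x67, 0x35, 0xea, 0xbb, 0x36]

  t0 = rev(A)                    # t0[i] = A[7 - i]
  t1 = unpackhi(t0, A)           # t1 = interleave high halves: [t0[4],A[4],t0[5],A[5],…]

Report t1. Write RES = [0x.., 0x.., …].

RES = [0x67, 0x35, 0x91, 0xea, 0x10, 0xbb, 0xa1, 0x36]

→ t0 |36|bb|ea|35|67|91|10|a1|
→ t1 |67|35|91|ea|10|bb|a1|36|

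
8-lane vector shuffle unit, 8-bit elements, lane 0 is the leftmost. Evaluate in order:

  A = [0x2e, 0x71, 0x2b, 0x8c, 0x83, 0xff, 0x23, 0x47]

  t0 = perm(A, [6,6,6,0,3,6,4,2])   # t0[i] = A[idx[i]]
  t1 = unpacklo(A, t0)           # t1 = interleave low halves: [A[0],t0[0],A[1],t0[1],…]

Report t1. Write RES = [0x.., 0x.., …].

RES = [ 0x2e  0x23  0x71  0x23  0x2b  0x23  0x8c  0x2e ]

t0 = [0x23, 0x23, 0x23, 0x2e, 0x8c, 0x23, 0x83, 0x2b]
t1 = [0x2e, 0x23, 0x71, 0x23, 0x2b, 0x23, 0x8c, 0x2e]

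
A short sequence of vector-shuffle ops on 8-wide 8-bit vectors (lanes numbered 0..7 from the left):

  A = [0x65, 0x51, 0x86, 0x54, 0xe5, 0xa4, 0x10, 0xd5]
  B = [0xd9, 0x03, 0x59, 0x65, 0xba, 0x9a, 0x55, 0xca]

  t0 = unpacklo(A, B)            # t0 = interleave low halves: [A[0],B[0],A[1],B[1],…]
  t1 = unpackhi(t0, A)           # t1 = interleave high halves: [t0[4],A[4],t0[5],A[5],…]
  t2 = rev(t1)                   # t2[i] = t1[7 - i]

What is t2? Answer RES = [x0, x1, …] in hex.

RES = [0xd5, 0x65, 0x10, 0x54, 0xa4, 0x59, 0xe5, 0x86]

  t0: 65 d9 51 03 86 59 54 65
  t1: 86 e5 59 a4 54 10 65 d5
  t2: d5 65 10 54 a4 59 e5 86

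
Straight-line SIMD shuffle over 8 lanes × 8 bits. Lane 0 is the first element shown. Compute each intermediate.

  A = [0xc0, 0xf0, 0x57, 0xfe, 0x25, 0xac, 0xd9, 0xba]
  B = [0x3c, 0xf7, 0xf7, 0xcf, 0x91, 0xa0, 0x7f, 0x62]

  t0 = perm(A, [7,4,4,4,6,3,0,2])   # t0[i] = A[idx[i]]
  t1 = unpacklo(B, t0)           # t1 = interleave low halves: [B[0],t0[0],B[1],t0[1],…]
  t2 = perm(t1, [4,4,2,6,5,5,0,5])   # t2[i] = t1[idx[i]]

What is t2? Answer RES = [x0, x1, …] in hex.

RES = [ 0xf7  0xf7  0xf7  0xcf  0x25  0x25  0x3c  0x25 ]

  t0: ba 25 25 25 d9 fe c0 57
  t1: 3c ba f7 25 f7 25 cf 25
  t2: f7 f7 f7 cf 25 25 3c 25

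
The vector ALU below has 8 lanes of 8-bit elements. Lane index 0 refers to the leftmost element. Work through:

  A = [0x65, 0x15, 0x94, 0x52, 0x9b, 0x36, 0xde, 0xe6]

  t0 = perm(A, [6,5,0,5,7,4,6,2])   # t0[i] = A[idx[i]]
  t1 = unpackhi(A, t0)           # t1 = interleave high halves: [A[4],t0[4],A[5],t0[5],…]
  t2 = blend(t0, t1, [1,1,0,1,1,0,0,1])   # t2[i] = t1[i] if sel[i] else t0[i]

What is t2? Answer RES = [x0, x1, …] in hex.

RES = [ 0x9b  0xe6  0x65  0x9b  0xde  0x9b  0xde  0x94 ]

t0 = [0xde, 0x36, 0x65, 0x36, 0xe6, 0x9b, 0xde, 0x94]
t1 = [0x9b, 0xe6, 0x36, 0x9b, 0xde, 0xde, 0xe6, 0x94]
t2 = [0x9b, 0xe6, 0x65, 0x9b, 0xde, 0x9b, 0xde, 0x94]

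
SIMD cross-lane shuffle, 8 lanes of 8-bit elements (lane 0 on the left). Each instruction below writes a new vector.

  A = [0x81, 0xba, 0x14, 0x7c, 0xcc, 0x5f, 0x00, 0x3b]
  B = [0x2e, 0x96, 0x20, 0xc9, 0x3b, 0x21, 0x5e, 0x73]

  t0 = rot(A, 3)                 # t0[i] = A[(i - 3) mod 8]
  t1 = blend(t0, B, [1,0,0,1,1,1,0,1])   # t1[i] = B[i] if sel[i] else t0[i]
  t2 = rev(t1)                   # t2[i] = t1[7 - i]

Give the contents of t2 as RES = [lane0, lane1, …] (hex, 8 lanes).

  t0: 5f 00 3b 81 ba 14 7c cc
  t1: 2e 00 3b c9 3b 21 7c 73
  t2: 73 7c 21 3b c9 3b 00 2e

RES = [ 0x73  0x7c  0x21  0x3b  0xc9  0x3b  0x00  0x2e ]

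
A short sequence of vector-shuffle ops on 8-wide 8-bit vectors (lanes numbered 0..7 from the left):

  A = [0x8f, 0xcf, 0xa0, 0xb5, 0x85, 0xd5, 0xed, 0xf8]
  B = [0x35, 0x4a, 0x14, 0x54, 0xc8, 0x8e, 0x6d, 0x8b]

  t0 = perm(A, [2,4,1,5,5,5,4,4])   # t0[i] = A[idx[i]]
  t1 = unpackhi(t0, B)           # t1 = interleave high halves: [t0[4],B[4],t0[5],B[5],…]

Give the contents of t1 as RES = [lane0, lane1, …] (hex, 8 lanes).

RES = [ 0xd5  0xc8  0xd5  0x8e  0x85  0x6d  0x85  0x8b ]

  t0: a0 85 cf d5 d5 d5 85 85
  t1: d5 c8 d5 8e 85 6d 85 8b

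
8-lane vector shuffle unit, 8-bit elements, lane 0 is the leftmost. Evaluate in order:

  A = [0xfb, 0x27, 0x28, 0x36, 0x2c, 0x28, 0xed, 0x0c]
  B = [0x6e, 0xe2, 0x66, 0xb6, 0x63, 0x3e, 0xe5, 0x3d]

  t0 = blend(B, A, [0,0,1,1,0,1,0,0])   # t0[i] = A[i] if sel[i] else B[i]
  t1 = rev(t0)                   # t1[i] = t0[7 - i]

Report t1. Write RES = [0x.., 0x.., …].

RES = [ 0x3d  0xe5  0x28  0x63  0x36  0x28  0xe2  0x6e ]

→ t0 |6e|e2|28|36|63|28|e5|3d|
→ t1 |3d|e5|28|63|36|28|e2|6e|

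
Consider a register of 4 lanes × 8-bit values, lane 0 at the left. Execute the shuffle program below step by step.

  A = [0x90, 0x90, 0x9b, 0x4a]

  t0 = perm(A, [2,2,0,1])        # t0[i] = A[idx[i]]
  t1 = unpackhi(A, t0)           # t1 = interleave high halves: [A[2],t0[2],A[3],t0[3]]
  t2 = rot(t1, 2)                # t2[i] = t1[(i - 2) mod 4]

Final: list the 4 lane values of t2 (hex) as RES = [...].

RES = [ 0x4a  0x90  0x9b  0x90 ]

t0 = [0x9b, 0x9b, 0x90, 0x90]
t1 = [0x9b, 0x90, 0x4a, 0x90]
t2 = [0x4a, 0x90, 0x9b, 0x90]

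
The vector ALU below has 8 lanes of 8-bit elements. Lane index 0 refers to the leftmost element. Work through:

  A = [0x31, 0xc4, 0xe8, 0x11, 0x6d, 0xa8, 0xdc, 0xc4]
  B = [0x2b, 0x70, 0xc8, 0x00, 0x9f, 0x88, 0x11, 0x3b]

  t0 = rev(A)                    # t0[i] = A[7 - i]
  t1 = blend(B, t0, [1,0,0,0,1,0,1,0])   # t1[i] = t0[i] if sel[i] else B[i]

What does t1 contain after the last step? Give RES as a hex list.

RES = [ 0xc4  0x70  0xc8  0x00  0x11  0x88  0xc4  0x3b ]

  t0: c4 dc a8 6d 11 e8 c4 31
  t1: c4 70 c8 00 11 88 c4 3b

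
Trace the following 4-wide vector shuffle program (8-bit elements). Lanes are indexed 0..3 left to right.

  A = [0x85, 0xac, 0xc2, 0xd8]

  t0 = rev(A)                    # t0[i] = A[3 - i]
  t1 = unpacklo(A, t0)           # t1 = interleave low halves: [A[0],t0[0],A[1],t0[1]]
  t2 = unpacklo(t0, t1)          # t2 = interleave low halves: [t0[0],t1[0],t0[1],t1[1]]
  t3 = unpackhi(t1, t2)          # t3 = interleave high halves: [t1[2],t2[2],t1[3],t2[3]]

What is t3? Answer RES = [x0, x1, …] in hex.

RES = [ 0xac  0xc2  0xc2  0xd8 ]

t0 = [0xd8, 0xc2, 0xac, 0x85]
t1 = [0x85, 0xd8, 0xac, 0xc2]
t2 = [0xd8, 0x85, 0xc2, 0xd8]
t3 = [0xac, 0xc2, 0xc2, 0xd8]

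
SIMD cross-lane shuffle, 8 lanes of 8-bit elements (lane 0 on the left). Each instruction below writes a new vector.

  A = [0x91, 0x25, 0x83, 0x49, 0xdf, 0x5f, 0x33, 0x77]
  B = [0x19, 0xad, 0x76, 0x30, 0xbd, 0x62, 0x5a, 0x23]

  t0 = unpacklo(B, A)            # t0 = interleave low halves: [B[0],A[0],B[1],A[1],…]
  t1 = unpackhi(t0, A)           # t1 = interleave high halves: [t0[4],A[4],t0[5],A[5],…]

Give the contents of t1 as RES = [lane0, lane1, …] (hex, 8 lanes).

  t0: 19 91 ad 25 76 83 30 49
  t1: 76 df 83 5f 30 33 49 77

RES = [0x76, 0xdf, 0x83, 0x5f, 0x30, 0x33, 0x49, 0x77]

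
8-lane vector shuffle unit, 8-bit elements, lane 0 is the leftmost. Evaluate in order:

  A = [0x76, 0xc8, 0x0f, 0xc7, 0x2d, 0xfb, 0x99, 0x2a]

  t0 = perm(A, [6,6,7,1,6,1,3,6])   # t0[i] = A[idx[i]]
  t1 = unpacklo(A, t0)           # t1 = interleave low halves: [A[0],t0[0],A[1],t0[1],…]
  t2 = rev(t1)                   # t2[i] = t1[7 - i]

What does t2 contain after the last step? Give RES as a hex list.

  t0: 99 99 2a c8 99 c8 c7 99
  t1: 76 99 c8 99 0f 2a c7 c8
  t2: c8 c7 2a 0f 99 c8 99 76

RES = [0xc8, 0xc7, 0x2a, 0x0f, 0x99, 0xc8, 0x99, 0x76]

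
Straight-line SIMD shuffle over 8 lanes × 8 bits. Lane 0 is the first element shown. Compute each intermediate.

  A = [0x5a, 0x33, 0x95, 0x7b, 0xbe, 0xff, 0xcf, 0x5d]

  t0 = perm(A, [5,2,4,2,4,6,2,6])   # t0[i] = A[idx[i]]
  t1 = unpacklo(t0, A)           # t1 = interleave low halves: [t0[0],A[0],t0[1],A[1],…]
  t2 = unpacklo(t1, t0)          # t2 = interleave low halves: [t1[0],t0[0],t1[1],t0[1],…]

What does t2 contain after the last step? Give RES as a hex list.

RES = [ 0xff  0xff  0x5a  0x95  0x95  0xbe  0x33  0x95 ]

→ t0 |ff|95|be|95|be|cf|95|cf|
→ t1 |ff|5a|95|33|be|95|95|7b|
→ t2 |ff|ff|5a|95|95|be|33|95|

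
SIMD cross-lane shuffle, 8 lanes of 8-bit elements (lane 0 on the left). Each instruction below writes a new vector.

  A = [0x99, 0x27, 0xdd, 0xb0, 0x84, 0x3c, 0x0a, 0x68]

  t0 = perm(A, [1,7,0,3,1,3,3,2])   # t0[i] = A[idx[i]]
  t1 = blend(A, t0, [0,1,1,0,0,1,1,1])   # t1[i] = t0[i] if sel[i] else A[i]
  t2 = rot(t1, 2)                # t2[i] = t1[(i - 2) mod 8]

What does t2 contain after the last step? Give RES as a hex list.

RES = [0xb0, 0xdd, 0x99, 0x68, 0x99, 0xb0, 0x84, 0xb0]

  t0: 27 68 99 b0 27 b0 b0 dd
  t1: 99 68 99 b0 84 b0 b0 dd
  t2: b0 dd 99 68 99 b0 84 b0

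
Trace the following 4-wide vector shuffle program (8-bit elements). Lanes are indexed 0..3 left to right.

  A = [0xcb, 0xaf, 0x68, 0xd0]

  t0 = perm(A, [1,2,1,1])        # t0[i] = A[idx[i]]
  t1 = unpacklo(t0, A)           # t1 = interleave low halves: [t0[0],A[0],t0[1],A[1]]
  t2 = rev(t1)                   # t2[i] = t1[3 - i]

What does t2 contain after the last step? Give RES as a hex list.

t0 = [0xaf, 0x68, 0xaf, 0xaf]
t1 = [0xaf, 0xcb, 0x68, 0xaf]
t2 = [0xaf, 0x68, 0xcb, 0xaf]

RES = [ 0xaf  0x68  0xcb  0xaf ]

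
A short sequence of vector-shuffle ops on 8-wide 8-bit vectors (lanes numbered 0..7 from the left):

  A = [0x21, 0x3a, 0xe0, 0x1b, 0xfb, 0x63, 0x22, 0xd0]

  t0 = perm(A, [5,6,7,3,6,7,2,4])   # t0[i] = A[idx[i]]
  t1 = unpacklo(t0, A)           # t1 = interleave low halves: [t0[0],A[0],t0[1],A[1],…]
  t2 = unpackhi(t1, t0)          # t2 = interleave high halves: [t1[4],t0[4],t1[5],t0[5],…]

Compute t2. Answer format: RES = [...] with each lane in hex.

RES = [ 0xd0  0x22  0xe0  0xd0  0x1b  0xe0  0x1b  0xfb ]

→ t0 |63|22|d0|1b|22|d0|e0|fb|
→ t1 |63|21|22|3a|d0|e0|1b|1b|
→ t2 |d0|22|e0|d0|1b|e0|1b|fb|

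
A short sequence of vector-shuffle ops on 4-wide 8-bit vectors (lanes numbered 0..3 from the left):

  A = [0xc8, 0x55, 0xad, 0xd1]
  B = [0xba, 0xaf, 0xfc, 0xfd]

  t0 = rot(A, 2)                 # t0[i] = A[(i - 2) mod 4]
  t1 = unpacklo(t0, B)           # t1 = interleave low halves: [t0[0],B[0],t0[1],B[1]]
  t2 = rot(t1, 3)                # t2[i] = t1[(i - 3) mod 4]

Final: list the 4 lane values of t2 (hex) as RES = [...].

→ t0 |ad|d1|c8|55|
→ t1 |ad|ba|d1|af|
→ t2 |ba|d1|af|ad|

RES = [0xba, 0xd1, 0xaf, 0xad]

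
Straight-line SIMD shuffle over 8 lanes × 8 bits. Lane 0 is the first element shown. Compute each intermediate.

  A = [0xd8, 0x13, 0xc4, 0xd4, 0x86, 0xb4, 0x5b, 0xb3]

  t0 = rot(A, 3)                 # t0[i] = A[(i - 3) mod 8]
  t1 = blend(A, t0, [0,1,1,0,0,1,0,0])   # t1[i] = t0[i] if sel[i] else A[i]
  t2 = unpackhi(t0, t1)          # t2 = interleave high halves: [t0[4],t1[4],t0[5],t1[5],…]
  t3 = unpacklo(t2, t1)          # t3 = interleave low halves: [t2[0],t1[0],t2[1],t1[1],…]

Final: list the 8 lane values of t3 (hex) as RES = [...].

RES = [0x13, 0xd8, 0x86, 0x5b, 0xc4, 0xb3, 0xc4, 0xd4]

→ t0 |b4|5b|b3|d8|13|c4|d4|86|
→ t1 |d8|5b|b3|d4|86|c4|5b|b3|
→ t2 |13|86|c4|c4|d4|5b|86|b3|
→ t3 |13|d8|86|5b|c4|b3|c4|d4|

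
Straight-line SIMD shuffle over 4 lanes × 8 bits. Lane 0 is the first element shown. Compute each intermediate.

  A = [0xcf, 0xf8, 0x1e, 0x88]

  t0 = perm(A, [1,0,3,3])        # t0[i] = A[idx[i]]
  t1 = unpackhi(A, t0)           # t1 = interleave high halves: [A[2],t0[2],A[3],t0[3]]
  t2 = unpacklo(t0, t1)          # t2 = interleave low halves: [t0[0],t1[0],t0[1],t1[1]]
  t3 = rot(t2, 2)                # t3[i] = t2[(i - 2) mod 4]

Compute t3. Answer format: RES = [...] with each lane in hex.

RES = [0xcf, 0x88, 0xf8, 0x1e]

  t0: f8 cf 88 88
  t1: 1e 88 88 88
  t2: f8 1e cf 88
  t3: cf 88 f8 1e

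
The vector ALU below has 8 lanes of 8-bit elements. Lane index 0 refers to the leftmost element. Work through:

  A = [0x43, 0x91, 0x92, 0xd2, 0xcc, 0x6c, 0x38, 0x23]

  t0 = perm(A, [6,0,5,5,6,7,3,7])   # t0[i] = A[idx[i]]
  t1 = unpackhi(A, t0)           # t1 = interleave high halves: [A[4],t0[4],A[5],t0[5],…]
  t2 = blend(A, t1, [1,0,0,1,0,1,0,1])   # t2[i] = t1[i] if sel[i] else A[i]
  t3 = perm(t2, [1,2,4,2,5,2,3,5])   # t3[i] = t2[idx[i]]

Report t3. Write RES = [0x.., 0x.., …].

RES = [ 0x91  0x92  0xcc  0x92  0xd2  0x92  0x23  0xd2 ]

t0 = [0x38, 0x43, 0x6c, 0x6c, 0x38, 0x23, 0xd2, 0x23]
t1 = [0xcc, 0x38, 0x6c, 0x23, 0x38, 0xd2, 0x23, 0x23]
t2 = [0xcc, 0x91, 0x92, 0x23, 0xcc, 0xd2, 0x38, 0x23]
t3 = [0x91, 0x92, 0xcc, 0x92, 0xd2, 0x92, 0x23, 0xd2]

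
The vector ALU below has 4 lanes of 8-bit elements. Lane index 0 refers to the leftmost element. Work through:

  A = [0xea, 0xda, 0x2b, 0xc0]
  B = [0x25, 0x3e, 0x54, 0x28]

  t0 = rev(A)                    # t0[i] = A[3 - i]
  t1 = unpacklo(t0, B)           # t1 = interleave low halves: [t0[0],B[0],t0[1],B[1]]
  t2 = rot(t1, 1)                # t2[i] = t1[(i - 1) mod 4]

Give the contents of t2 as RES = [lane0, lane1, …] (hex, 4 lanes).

RES = [0x3e, 0xc0, 0x25, 0x2b]

t0 = [0xc0, 0x2b, 0xda, 0xea]
t1 = [0xc0, 0x25, 0x2b, 0x3e]
t2 = [0x3e, 0xc0, 0x25, 0x2b]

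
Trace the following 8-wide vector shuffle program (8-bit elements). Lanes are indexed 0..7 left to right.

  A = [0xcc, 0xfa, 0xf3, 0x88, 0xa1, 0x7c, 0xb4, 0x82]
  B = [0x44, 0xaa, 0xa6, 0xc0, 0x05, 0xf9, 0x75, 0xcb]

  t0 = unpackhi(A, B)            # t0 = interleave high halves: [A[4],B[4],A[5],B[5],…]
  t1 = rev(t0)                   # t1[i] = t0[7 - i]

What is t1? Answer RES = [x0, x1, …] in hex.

→ t0 |a1|05|7c|f9|b4|75|82|cb|
→ t1 |cb|82|75|b4|f9|7c|05|a1|

RES = [0xcb, 0x82, 0x75, 0xb4, 0xf9, 0x7c, 0x05, 0xa1]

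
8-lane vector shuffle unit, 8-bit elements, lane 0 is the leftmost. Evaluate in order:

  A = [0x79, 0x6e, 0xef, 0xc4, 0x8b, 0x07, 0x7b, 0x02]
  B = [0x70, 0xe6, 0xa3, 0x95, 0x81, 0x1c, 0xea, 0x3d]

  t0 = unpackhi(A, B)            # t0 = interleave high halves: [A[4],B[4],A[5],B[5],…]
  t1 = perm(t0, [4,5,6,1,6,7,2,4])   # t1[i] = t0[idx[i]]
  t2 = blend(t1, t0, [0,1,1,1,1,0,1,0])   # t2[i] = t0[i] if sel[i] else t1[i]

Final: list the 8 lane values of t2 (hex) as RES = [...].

t0 = [0x8b, 0x81, 0x07, 0x1c, 0x7b, 0xea, 0x02, 0x3d]
t1 = [0x7b, 0xea, 0x02, 0x81, 0x02, 0x3d, 0x07, 0x7b]
t2 = [0x7b, 0x81, 0x07, 0x1c, 0x7b, 0x3d, 0x02, 0x7b]

RES = [ 0x7b  0x81  0x07  0x1c  0x7b  0x3d  0x02  0x7b ]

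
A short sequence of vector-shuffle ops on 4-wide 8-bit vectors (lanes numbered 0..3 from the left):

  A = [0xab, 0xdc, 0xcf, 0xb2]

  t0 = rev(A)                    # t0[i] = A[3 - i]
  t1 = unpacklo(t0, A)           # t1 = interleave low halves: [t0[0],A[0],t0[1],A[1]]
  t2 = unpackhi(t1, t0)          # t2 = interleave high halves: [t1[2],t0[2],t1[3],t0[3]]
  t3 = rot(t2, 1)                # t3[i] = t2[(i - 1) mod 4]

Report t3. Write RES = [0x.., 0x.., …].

RES = [0xab, 0xcf, 0xdc, 0xdc]

  t0: b2 cf dc ab
  t1: b2 ab cf dc
  t2: cf dc dc ab
  t3: ab cf dc dc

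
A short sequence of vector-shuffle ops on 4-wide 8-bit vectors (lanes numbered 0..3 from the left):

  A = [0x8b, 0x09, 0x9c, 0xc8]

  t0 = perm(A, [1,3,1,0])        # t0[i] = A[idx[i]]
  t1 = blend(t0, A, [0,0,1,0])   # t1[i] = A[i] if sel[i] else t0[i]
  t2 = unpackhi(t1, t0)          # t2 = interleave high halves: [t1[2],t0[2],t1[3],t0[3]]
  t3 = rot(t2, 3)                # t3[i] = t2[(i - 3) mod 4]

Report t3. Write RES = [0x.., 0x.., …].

RES = [0x09, 0x8b, 0x8b, 0x9c]

t0 = [0x09, 0xc8, 0x09, 0x8b]
t1 = [0x09, 0xc8, 0x9c, 0x8b]
t2 = [0x9c, 0x09, 0x8b, 0x8b]
t3 = [0x09, 0x8b, 0x8b, 0x9c]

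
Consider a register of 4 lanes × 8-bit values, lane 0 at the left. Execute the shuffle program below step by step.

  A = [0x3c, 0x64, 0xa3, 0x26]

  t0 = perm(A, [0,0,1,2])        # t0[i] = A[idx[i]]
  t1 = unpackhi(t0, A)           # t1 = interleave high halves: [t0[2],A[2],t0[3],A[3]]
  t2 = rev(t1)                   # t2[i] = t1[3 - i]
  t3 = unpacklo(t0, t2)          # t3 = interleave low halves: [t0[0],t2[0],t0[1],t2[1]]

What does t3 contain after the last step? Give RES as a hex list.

RES = [ 0x3c  0x26  0x3c  0xa3 ]

→ t0 |3c|3c|64|a3|
→ t1 |64|a3|a3|26|
→ t2 |26|a3|a3|64|
→ t3 |3c|26|3c|a3|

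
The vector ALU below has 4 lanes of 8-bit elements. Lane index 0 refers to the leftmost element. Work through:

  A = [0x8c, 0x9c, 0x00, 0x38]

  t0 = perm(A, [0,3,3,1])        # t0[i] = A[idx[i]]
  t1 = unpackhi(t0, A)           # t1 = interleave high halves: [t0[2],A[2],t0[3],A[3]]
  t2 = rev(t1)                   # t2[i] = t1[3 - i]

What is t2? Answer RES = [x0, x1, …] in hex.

RES = [ 0x38  0x9c  0x00  0x38 ]

t0 = [0x8c, 0x38, 0x38, 0x9c]
t1 = [0x38, 0x00, 0x9c, 0x38]
t2 = [0x38, 0x9c, 0x00, 0x38]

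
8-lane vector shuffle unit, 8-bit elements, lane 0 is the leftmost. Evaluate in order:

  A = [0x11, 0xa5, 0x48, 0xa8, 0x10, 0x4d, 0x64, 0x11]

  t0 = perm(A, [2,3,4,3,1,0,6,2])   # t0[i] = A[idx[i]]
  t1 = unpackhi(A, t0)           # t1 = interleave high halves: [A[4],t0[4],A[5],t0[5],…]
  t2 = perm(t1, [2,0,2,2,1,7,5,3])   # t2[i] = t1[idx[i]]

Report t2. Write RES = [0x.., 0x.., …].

t0 = [0x48, 0xa8, 0x10, 0xa8, 0xa5, 0x11, 0x64, 0x48]
t1 = [0x10, 0xa5, 0x4d, 0x11, 0x64, 0x64, 0x11, 0x48]
t2 = [0x4d, 0x10, 0x4d, 0x4d, 0xa5, 0x48, 0x64, 0x11]

RES = [0x4d, 0x10, 0x4d, 0x4d, 0xa5, 0x48, 0x64, 0x11]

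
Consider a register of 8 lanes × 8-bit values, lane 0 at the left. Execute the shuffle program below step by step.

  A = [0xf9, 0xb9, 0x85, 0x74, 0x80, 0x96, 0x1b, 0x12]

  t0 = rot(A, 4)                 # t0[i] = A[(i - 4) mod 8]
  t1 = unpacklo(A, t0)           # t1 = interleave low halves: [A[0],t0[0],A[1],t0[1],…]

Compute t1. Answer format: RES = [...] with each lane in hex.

RES = [ 0xf9  0x80  0xb9  0x96  0x85  0x1b  0x74  0x12 ]

→ t0 |80|96|1b|12|f9|b9|85|74|
→ t1 |f9|80|b9|96|85|1b|74|12|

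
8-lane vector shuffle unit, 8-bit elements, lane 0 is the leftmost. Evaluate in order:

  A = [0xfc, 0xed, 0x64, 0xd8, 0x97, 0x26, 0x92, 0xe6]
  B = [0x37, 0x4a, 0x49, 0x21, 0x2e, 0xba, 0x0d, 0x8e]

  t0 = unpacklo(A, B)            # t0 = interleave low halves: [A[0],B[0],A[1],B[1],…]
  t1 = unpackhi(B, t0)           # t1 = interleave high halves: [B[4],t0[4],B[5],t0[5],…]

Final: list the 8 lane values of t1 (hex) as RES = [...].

→ t0 |fc|37|ed|4a|64|49|d8|21|
→ t1 |2e|64|ba|49|0d|d8|8e|21|

RES = [ 0x2e  0x64  0xba  0x49  0x0d  0xd8  0x8e  0x21 ]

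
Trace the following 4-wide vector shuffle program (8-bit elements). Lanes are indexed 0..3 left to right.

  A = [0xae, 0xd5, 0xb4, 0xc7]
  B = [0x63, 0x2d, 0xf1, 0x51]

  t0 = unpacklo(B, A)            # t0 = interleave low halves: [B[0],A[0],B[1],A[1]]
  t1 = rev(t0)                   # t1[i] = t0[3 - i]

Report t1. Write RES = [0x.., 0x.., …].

RES = [0xd5, 0x2d, 0xae, 0x63]

→ t0 |63|ae|2d|d5|
→ t1 |d5|2d|ae|63|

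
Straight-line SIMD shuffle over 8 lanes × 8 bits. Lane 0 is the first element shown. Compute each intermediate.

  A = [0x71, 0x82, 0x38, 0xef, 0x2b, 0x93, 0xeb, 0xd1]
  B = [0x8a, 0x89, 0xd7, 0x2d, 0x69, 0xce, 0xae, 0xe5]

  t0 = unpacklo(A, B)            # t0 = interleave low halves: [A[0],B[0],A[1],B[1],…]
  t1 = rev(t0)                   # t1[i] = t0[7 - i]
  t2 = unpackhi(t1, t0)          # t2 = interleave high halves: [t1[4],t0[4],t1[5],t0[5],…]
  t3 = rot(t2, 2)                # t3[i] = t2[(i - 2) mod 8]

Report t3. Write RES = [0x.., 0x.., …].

  t0: 71 8a 82 89 38 d7 ef 2d
  t1: 2d ef d7 38 89 82 8a 71
  t2: 89 38 82 d7 8a ef 71 2d
  t3: 71 2d 89 38 82 d7 8a ef

RES = [ 0x71  0x2d  0x89  0x38  0x82  0xd7  0x8a  0xef ]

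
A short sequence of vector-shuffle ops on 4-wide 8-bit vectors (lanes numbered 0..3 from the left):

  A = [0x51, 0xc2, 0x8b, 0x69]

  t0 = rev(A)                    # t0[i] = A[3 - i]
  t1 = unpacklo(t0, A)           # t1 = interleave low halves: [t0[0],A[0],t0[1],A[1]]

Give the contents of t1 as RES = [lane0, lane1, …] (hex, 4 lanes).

  t0: 69 8b c2 51
  t1: 69 51 8b c2

RES = [ 0x69  0x51  0x8b  0xc2 ]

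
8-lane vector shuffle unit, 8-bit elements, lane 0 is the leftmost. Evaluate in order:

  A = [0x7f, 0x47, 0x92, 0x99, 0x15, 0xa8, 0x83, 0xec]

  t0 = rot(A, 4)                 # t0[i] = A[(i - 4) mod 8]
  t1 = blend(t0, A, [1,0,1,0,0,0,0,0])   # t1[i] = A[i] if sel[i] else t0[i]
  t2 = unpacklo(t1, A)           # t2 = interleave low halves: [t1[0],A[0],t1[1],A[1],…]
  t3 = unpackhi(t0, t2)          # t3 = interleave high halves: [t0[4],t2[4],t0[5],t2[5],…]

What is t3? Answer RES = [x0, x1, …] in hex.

t0 = [0x15, 0xa8, 0x83, 0xec, 0x7f, 0x47, 0x92, 0x99]
t1 = [0x7f, 0xa8, 0x92, 0xec, 0x7f, 0x47, 0x92, 0x99]
t2 = [0x7f, 0x7f, 0xa8, 0x47, 0x92, 0x92, 0xec, 0x99]
t3 = [0x7f, 0x92, 0x47, 0x92, 0x92, 0xec, 0x99, 0x99]

RES = [ 0x7f  0x92  0x47  0x92  0x92  0xec  0x99  0x99 ]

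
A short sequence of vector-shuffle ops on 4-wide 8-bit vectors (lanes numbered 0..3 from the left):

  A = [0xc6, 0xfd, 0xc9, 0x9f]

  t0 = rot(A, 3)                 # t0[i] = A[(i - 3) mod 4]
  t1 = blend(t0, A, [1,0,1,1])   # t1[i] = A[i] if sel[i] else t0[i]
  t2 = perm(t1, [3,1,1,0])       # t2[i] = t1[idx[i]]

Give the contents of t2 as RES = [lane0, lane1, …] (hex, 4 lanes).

RES = [ 0x9f  0xc9  0xc9  0xc6 ]

t0 = [0xfd, 0xc9, 0x9f, 0xc6]
t1 = [0xc6, 0xc9, 0xc9, 0x9f]
t2 = [0x9f, 0xc9, 0xc9, 0xc6]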